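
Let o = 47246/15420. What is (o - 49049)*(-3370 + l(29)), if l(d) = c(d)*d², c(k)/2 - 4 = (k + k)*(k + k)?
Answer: -356817214125367/1285 ≈ -2.7768e+11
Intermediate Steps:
c(k) = 8 + 8*k² (c(k) = 8 + 2*((k + k)*(k + k)) = 8 + 2*((2*k)*(2*k)) = 8 + 2*(4*k²) = 8 + 8*k²)
l(d) = d²*(8 + 8*d²) (l(d) = (8 + 8*d²)*d² = d²*(8 + 8*d²))
o = 23623/7710 (o = 47246*(1/15420) = 23623/7710 ≈ 3.0639)
(o - 49049)*(-3370 + l(29)) = (23623/7710 - 49049)*(-3370 + 8*29²*(1 + 29²)) = -378144167*(-3370 + 8*841*(1 + 841))/7710 = -378144167*(-3370 + 8*841*842)/7710 = -378144167*(-3370 + 5664976)/7710 = -378144167/7710*5661606 = -356817214125367/1285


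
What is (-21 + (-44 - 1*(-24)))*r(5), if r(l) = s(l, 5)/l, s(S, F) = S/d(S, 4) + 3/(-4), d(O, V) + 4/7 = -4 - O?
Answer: 13981/1340 ≈ 10.434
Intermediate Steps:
d(O, V) = -32/7 - O (d(O, V) = -4/7 + (-4 - O) = -32/7 - O)
s(S, F) = -¾ + S/(-32/7 - S) (s(S, F) = S/(-32/7 - S) + 3/(-4) = S/(-32/7 - S) + 3*(-¼) = S/(-32/7 - S) - ¾ = -¾ + S/(-32/7 - S))
r(l) = (-96 - 49*l)/(4*l*(32 + 7*l)) (r(l) = ((-96 - 49*l)/(4*(32 + 7*l)))/l = (-96 - 49*l)/(4*l*(32 + 7*l)))
(-21 + (-44 - 1*(-24)))*r(5) = (-21 + (-44 - 1*(-24)))*((¼)*(-96 - 49*5)/(5*(32 + 7*5))) = (-21 + (-44 + 24))*((¼)*(⅕)*(-96 - 245)/(32 + 35)) = (-21 - 20)*((¼)*(⅕)*(-341)/67) = -41*(-341)/(4*5*67) = -41*(-341/1340) = 13981/1340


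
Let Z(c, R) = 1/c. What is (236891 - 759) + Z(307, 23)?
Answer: 72492525/307 ≈ 2.3613e+5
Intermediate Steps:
(236891 - 759) + Z(307, 23) = (236891 - 759) + 1/307 = 236132 + 1/307 = 72492525/307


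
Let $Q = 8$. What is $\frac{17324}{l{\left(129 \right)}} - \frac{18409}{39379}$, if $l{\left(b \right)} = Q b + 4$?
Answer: $\frac{165782518}{10199161} \approx 16.255$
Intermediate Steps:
$l{\left(b \right)} = 4 + 8 b$ ($l{\left(b \right)} = 8 b + 4 = 4 + 8 b$)
$\frac{17324}{l{\left(129 \right)}} - \frac{18409}{39379} = \frac{17324}{4 + 8 \cdot 129} - \frac{18409}{39379} = \frac{17324}{4 + 1032} - \frac{18409}{39379} = \frac{17324}{1036} - \frac{18409}{39379} = 17324 \cdot \frac{1}{1036} - \frac{18409}{39379} = \frac{4331}{259} - \frac{18409}{39379} = \frac{165782518}{10199161}$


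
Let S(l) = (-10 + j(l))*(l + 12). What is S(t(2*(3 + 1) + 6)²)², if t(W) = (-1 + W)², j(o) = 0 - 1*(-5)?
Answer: 20410408225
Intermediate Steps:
j(o) = 5 (j(o) = 0 + 5 = 5)
S(l) = -60 - 5*l (S(l) = (-10 + 5)*(l + 12) = -5*(12 + l) = -60 - 5*l)
S(t(2*(3 + 1) + 6)²)² = (-60 - 5*(-1 + (2*(3 + 1) + 6))⁴)² = (-60 - 5*(-1 + (2*4 + 6))⁴)² = (-60 - 5*(-1 + (8 + 6))⁴)² = (-60 - 5*(-1 + 14)⁴)² = (-60 - 5*(13²)²)² = (-60 - 5*169²)² = (-60 - 5*28561)² = (-60 - 142805)² = (-142865)² = 20410408225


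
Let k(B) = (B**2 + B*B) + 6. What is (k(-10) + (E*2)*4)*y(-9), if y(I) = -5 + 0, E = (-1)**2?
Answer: -1070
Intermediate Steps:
k(B) = 6 + 2*B**2 (k(B) = (B**2 + B**2) + 6 = 2*B**2 + 6 = 6 + 2*B**2)
E = 1
y(I) = -5
(k(-10) + (E*2)*4)*y(-9) = ((6 + 2*(-10)**2) + (1*2)*4)*(-5) = ((6 + 2*100) + 2*4)*(-5) = ((6 + 200) + 8)*(-5) = (206 + 8)*(-5) = 214*(-5) = -1070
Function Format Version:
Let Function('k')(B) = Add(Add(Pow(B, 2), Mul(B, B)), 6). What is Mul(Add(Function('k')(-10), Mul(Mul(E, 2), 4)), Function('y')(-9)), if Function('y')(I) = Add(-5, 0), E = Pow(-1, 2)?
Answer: -1070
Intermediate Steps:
Function('k')(B) = Add(6, Mul(2, Pow(B, 2))) (Function('k')(B) = Add(Add(Pow(B, 2), Pow(B, 2)), 6) = Add(Mul(2, Pow(B, 2)), 6) = Add(6, Mul(2, Pow(B, 2))))
E = 1
Function('y')(I) = -5
Mul(Add(Function('k')(-10), Mul(Mul(E, 2), 4)), Function('y')(-9)) = Mul(Add(Add(6, Mul(2, Pow(-10, 2))), Mul(Mul(1, 2), 4)), -5) = Mul(Add(Add(6, Mul(2, 100)), Mul(2, 4)), -5) = Mul(Add(Add(6, 200), 8), -5) = Mul(Add(206, 8), -5) = Mul(214, -5) = -1070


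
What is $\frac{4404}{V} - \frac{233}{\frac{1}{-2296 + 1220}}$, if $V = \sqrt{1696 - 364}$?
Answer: $250708 + \frac{734 \sqrt{37}}{37} \approx 2.5083 \cdot 10^{5}$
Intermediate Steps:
$V = 6 \sqrt{37}$ ($V = \sqrt{1332} = 6 \sqrt{37} \approx 36.497$)
$\frac{4404}{V} - \frac{233}{\frac{1}{-2296 + 1220}} = \frac{4404}{6 \sqrt{37}} - \frac{233}{\frac{1}{-2296 + 1220}} = 4404 \frac{\sqrt{37}}{222} - \frac{233}{\frac{1}{-1076}} = \frac{734 \sqrt{37}}{37} - \frac{233}{- \frac{1}{1076}} = \frac{734 \sqrt{37}}{37} - -250708 = \frac{734 \sqrt{37}}{37} + 250708 = 250708 + \frac{734 \sqrt{37}}{37}$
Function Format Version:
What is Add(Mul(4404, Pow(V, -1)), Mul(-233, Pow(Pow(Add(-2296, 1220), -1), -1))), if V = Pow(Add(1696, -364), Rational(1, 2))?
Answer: Add(250708, Mul(Rational(734, 37), Pow(37, Rational(1, 2)))) ≈ 2.5083e+5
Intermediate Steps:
V = Mul(6, Pow(37, Rational(1, 2))) (V = Pow(1332, Rational(1, 2)) = Mul(6, Pow(37, Rational(1, 2))) ≈ 36.497)
Add(Mul(4404, Pow(V, -1)), Mul(-233, Pow(Pow(Add(-2296, 1220), -1), -1))) = Add(Mul(4404, Pow(Mul(6, Pow(37, Rational(1, 2))), -1)), Mul(-233, Pow(Pow(Add(-2296, 1220), -1), -1))) = Add(Mul(4404, Mul(Rational(1, 222), Pow(37, Rational(1, 2)))), Mul(-233, Pow(Pow(-1076, -1), -1))) = Add(Mul(Rational(734, 37), Pow(37, Rational(1, 2))), Mul(-233, Pow(Rational(-1, 1076), -1))) = Add(Mul(Rational(734, 37), Pow(37, Rational(1, 2))), Mul(-233, -1076)) = Add(Mul(Rational(734, 37), Pow(37, Rational(1, 2))), 250708) = Add(250708, Mul(Rational(734, 37), Pow(37, Rational(1, 2))))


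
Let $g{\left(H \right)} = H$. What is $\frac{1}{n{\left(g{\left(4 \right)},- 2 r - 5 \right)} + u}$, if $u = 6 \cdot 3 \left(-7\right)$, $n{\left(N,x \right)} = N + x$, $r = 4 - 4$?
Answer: $- \frac{1}{127} \approx -0.007874$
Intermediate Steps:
$r = 0$ ($r = 4 - 4 = 0$)
$u = -126$ ($u = 18 \left(-7\right) = -126$)
$\frac{1}{n{\left(g{\left(4 \right)},- 2 r - 5 \right)} + u} = \frac{1}{\left(4 - 5\right) - 126} = \frac{1}{-1 - 126} = \frac{1}{-127} = - \frac{1}{127}$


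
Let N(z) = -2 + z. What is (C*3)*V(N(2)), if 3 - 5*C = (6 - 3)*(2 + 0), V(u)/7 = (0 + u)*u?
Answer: 0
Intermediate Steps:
V(u) = 7*u**2 (V(u) = 7*((0 + u)*u) = 7*(u*u) = 7*u**2)
C = -3/5 (C = 3/5 - (6 - 3)*(2 + 0)/5 = 3/5 - 3*2/5 = 3/5 - 1/5*6 = 3/5 - 6/5 = -3/5 ≈ -0.60000)
(C*3)*V(N(2)) = (-3/5*3)*(7*(-2 + 2)**2) = -63*0**2/5 = -63*0/5 = -9/5*0 = 0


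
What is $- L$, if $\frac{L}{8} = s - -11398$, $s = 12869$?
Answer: $-194136$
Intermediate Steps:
$L = 194136$ ($L = 8 \left(12869 - -11398\right) = 8 \left(12869 + 11398\right) = 8 \cdot 24267 = 194136$)
$- L = \left(-1\right) 194136 = -194136$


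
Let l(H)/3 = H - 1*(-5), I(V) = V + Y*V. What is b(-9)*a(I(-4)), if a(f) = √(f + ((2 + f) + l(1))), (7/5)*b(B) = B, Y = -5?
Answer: -90*√13/7 ≈ -46.357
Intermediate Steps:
b(B) = 5*B/7
I(V) = -4*V (I(V) = V - 5*V = -4*V)
l(H) = 15 + 3*H (l(H) = 3*(H - 1*(-5)) = 3*(H + 5) = 3*(5 + H) = 15 + 3*H)
a(f) = √(20 + 2*f) (a(f) = √(f + ((2 + f) + (15 + 3*1))) = √(f + ((2 + f) + (15 + 3))) = √(f + ((2 + f) + 18)) = √(f + (20 + f)) = √(20 + 2*f))
b(-9)*a(I(-4)) = ((5/7)*(-9))*√(20 + 2*(-4*(-4))) = -45*√(20 + 2*16)/7 = -45*√(20 + 32)/7 = -90*√13/7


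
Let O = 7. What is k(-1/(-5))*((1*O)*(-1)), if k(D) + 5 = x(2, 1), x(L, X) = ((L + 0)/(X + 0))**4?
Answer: -77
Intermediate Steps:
x(L, X) = L**4/X**4 (x(L, X) = (L/X)**4 = L**4/X**4)
k(D) = 11 (k(D) = -5 + 2**4/1**4 = -5 + 16*1 = -5 + 16 = 11)
k(-1/(-5))*((1*O)*(-1)) = 11*((1*7)*(-1)) = 11*(7*(-1)) = 11*(-7) = -77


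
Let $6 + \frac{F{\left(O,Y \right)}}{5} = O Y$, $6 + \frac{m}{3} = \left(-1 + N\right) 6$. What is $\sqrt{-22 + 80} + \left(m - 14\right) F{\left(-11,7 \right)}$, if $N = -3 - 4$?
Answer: $73040 + \sqrt{58} \approx 73048.0$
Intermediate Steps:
$N = -7$
$m = -162$ ($m = -18 + 3 \left(-1 - 7\right) 6 = -18 + 3 \left(\left(-8\right) 6\right) = -18 + 3 \left(-48\right) = -18 - 144 = -162$)
$F{\left(O,Y \right)} = -30 + 5 O Y$
$\sqrt{-22 + 80} + \left(m - 14\right) F{\left(-11,7 \right)} = \sqrt{-22 + 80} + \left(-162 - 14\right) \left(-30 + 5 \left(-11\right) 7\right) = \sqrt{58} - 176 \left(-30 - 385\right) = \sqrt{58} - -73040 = \sqrt{58} + 73040 = 73040 + \sqrt{58}$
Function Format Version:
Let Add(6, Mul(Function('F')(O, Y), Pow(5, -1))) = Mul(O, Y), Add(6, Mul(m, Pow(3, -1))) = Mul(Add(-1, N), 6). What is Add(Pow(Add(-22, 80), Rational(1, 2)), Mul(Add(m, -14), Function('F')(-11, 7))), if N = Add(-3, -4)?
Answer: Add(73040, Pow(58, Rational(1, 2))) ≈ 73048.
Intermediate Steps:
N = -7
m = -162 (m = Add(-18, Mul(3, Mul(Add(-1, -7), 6))) = Add(-18, Mul(3, Mul(-8, 6))) = Add(-18, Mul(3, -48)) = Add(-18, -144) = -162)
Function('F')(O, Y) = Add(-30, Mul(5, O, Y)) (Function('F')(O, Y) = Add(-30, Mul(5, Mul(O, Y))) = Add(-30, Mul(5, O, Y)))
Add(Pow(Add(-22, 80), Rational(1, 2)), Mul(Add(m, -14), Function('F')(-11, 7))) = Add(Pow(Add(-22, 80), Rational(1, 2)), Mul(Add(-162, -14), Add(-30, Mul(5, -11, 7)))) = Add(Pow(58, Rational(1, 2)), Mul(-176, Add(-30, -385))) = Add(Pow(58, Rational(1, 2)), Mul(-176, -415)) = Add(Pow(58, Rational(1, 2)), 73040) = Add(73040, Pow(58, Rational(1, 2)))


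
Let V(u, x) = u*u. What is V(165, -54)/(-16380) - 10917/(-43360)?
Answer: -5564753/3945760 ≈ -1.4103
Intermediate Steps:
V(u, x) = u**2
V(165, -54)/(-16380) - 10917/(-43360) = 165**2/(-16380) - 10917/(-43360) = 27225*(-1/16380) - 10917*(-1/43360) = -605/364 + 10917/43360 = -5564753/3945760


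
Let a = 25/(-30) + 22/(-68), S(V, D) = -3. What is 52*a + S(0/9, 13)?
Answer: -3221/51 ≈ -63.157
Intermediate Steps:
a = -59/51 (a = 25*(-1/30) + 22*(-1/68) = -5/6 - 11/34 = -59/51 ≈ -1.1569)
52*a + S(0/9, 13) = 52*(-59/51) - 3 = -3068/51 - 3 = -3221/51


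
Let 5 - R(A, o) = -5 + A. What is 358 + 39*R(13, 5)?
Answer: 241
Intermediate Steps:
R(A, o) = 10 - A (R(A, o) = 5 - (-5 + A) = 5 + (5 - A) = 10 - A)
358 + 39*R(13, 5) = 358 + 39*(10 - 1*13) = 358 + 39*(10 - 13) = 358 + 39*(-3) = 358 - 117 = 241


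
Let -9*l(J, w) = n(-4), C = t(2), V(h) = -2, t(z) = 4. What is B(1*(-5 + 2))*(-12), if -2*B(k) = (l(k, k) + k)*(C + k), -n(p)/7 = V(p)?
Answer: -82/3 ≈ -27.333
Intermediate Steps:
C = 4
n(p) = 14 (n(p) = -7*(-2) = 14)
l(J, w) = -14/9 (l(J, w) = -⅑*14 = -14/9)
B(k) = -(4 + k)*(-14/9 + k)/2 (B(k) = -(-14/9 + k)*(4 + k)/2 = -(4 + k)*(-14/9 + k)/2)
B(1*(-5 + 2))*(-12) = (28/9 - 11*(-5 + 2)/9 - (-5 + 2)²/2)*(-12) = (28/9 - 11*(-3)/9 - (1*(-3))²/2)*(-12) = (28/9 - 11/9*(-3) - ½*(-3)²)*(-12) = (28/9 + 11/3 - ½*9)*(-12) = (28/9 + 11/3 - 9/2)*(-12) = (41/18)*(-12) = -82/3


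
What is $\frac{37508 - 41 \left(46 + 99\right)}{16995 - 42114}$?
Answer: $- \frac{3507}{2791} \approx -1.2565$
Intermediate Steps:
$\frac{37508 - 41 \left(46 + 99\right)}{16995 - 42114} = \frac{37508 - 5945}{-25119} = \left(37508 - 5945\right) \left(- \frac{1}{25119}\right) = 31563 \left(- \frac{1}{25119}\right) = - \frac{3507}{2791}$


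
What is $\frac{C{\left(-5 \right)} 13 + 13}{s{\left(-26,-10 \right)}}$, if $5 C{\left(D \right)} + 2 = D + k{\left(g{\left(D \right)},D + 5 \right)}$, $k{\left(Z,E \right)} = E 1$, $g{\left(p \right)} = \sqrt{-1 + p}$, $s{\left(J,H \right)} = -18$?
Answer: $\frac{13}{45} \approx 0.28889$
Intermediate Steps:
$k{\left(Z,E \right)} = E$
$C{\left(D \right)} = \frac{3}{5} + \frac{2 D}{5}$ ($C{\left(D \right)} = - \frac{2}{5} + \frac{D + \left(D + 5\right)}{5} = - \frac{2}{5} + \frac{D + \left(5 + D\right)}{5} = - \frac{2}{5} + \frac{5 + 2 D}{5} = - \frac{2}{5} + \left(1 + \frac{2 D}{5}\right) = \frac{3}{5} + \frac{2 D}{5}$)
$\frac{C{\left(-5 \right)} 13 + 13}{s{\left(-26,-10 \right)}} = \frac{\left(\frac{3}{5} + \frac{2}{5} \left(-5\right)\right) 13 + 13}{-18} = \left(\left(\frac{3}{5} - 2\right) 13 + 13\right) \left(- \frac{1}{18}\right) = \left(\left(- \frac{7}{5}\right) 13 + 13\right) \left(- \frac{1}{18}\right) = \left(- \frac{91}{5} + 13\right) \left(- \frac{1}{18}\right) = \left(- \frac{26}{5}\right) \left(- \frac{1}{18}\right) = \frac{13}{45}$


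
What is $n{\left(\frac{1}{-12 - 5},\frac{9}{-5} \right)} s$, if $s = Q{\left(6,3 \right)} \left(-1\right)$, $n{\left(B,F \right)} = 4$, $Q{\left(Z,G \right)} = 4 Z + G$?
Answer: $-108$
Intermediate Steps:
$Q{\left(Z,G \right)} = G + 4 Z$
$s = -27$ ($s = \left(3 + 4 \cdot 6\right) \left(-1\right) = \left(3 + 24\right) \left(-1\right) = 27 \left(-1\right) = -27$)
$n{\left(\frac{1}{-12 - 5},\frac{9}{-5} \right)} s = 4 \left(-27\right) = -108$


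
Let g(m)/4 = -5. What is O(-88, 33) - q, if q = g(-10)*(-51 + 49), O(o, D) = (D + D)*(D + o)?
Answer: -3670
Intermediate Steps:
g(m) = -20 (g(m) = 4*(-5) = -20)
O(o, D) = 2*D*(D + o) (O(o, D) = (2*D)*(D + o) = 2*D*(D + o))
q = 40 (q = -20*(-51 + 49) = -20*(-2) = 40)
O(-88, 33) - q = 2*33*(33 - 88) - 1*40 = 2*33*(-55) - 40 = -3630 - 40 = -3670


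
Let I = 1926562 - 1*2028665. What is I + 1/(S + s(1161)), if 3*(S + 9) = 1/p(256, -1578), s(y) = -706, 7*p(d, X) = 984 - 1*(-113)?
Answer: -240254284265/2353058 ≈ -1.0210e+5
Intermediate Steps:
p(d, X) = 1097/7 (p(d, X) = (984 - 1*(-113))/7 = (984 + 113)/7 = (1/7)*1097 = 1097/7)
S = -29612/3291 (S = -9 + 1/(3*(1097/7)) = -9 + (1/3)*(7/1097) = -9 + 7/3291 = -29612/3291 ≈ -8.9979)
I = -102103 (I = 1926562 - 2028665 = -102103)
I + 1/(S + s(1161)) = -102103 + 1/(-29612/3291 - 706) = -102103 + 1/(-2353058/3291) = -102103 - 3291/2353058 = -240254284265/2353058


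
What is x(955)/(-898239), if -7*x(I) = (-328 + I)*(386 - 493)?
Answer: -22363/2095891 ≈ -0.010670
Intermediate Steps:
x(I) = -35096/7 + 107*I/7 (x(I) = -(-328 + I)*(386 - 493)/7 = -(-328 + I)*(-107)/7 = -(35096 - 107*I)/7 = -35096/7 + 107*I/7)
x(955)/(-898239) = (-35096/7 + (107/7)*955)/(-898239) = (-35096/7 + 102185/7)*(-1/898239) = (67089/7)*(-1/898239) = -22363/2095891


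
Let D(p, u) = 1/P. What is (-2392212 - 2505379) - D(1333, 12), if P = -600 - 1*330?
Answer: -4554759629/930 ≈ -4.8976e+6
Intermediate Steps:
P = -930 (P = -600 - 330 = -930)
D(p, u) = -1/930 (D(p, u) = 1/(-930) = -1/930)
(-2392212 - 2505379) - D(1333, 12) = (-2392212 - 2505379) - 1*(-1/930) = -4897591 + 1/930 = -4554759629/930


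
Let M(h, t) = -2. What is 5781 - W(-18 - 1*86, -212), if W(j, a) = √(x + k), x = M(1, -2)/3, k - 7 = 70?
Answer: 5781 - √687/3 ≈ 5772.3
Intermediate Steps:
k = 77 (k = 7 + 70 = 77)
x = -⅔ (x = -2/3 = -2*⅓ = -⅔ ≈ -0.66667)
W(j, a) = √687/3 (W(j, a) = √(-⅔ + 77) = √(229/3) = √687/3)
5781 - W(-18 - 1*86, -212) = 5781 - √687/3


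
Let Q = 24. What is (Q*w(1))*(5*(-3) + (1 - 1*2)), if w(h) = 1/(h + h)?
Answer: -192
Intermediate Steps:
w(h) = 1/(2*h)
(Q*w(1))*(5*(-3) + (1 - 1*2)) = (24*((½)/1))*(5*(-3) + (1 - 1*2)) = (24*((½)*1))*(-15 + (1 - 2)) = (24*(½))*(-15 - 1) = 12*(-16) = -192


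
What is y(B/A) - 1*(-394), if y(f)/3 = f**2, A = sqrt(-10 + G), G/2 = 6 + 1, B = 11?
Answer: 1939/4 ≈ 484.75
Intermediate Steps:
G = 14 (G = 2*(6 + 1) = 2*7 = 14)
A = 2 (A = sqrt(-10 + 14) = sqrt(4) = 2)
y(f) = 3*f**2
y(B/A) - 1*(-394) = 3*(11/2)**2 - 1*(-394) = 3*(11*(1/2))**2 + 394 = 3*(11/2)**2 + 394 = 3*(121/4) + 394 = 363/4 + 394 = 1939/4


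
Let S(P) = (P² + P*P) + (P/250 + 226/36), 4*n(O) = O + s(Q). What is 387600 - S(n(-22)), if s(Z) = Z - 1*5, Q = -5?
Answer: 871797947/2250 ≈ 3.8747e+5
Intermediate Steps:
s(Z) = -5 + Z (s(Z) = Z - 5 = -5 + Z)
n(O) = -5/2 + O/4 (n(O) = (O + (-5 - 5))/4 = (O - 10)/4 = (-10 + O)/4 = -5/2 + O/4)
S(P) = 113/18 + 2*P² + P/250 (S(P) = (P² + P²) + (P*(1/250) + 226*(1/36)) = 2*P² + (P/250 + 113/18) = 2*P² + (113/18 + P/250) = 113/18 + 2*P² + P/250)
387600 - S(n(-22)) = 387600 - (113/18 + 2*(-5/2 + (¼)*(-22))² + (-5/2 + (¼)*(-22))/250) = 387600 - (113/18 + 2*(-5/2 - 11/2)² + (-5/2 - 11/2)/250) = 387600 - (113/18 + 2*(-8)² + (1/250)*(-8)) = 387600 - (113/18 + 2*64 - 4/125) = 387600 - (113/18 + 128 - 4/125) = 387600 - 1*302053/2250 = 387600 - 302053/2250 = 871797947/2250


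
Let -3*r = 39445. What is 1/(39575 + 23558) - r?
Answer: 2490281188/189399 ≈ 13148.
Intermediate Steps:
r = -39445/3 (r = -⅓*39445 = -39445/3 ≈ -13148.)
1/(39575 + 23558) - r = 1/(39575 + 23558) - 1*(-39445/3) = 1/63133 + 39445/3 = 2490281188/189399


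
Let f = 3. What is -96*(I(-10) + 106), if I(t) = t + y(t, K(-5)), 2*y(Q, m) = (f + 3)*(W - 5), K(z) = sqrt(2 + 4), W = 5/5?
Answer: -8064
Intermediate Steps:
W = 1 (W = 5*(1/5) = 1)
K(z) = sqrt(6)
y(Q, m) = -12 (y(Q, m) = ((3 + 3)*(1 - 5))/2 = (6*(-4))/2 = (1/2)*(-24) = -12)
I(t) = -12 + t (I(t) = t - 12 = -12 + t)
-96*(I(-10) + 106) = -96*((-12 - 10) + 106) = -96*(-22 + 106) = -96*84 = -8064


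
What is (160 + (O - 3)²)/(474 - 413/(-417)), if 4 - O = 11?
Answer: 108420/198071 ≈ 0.54738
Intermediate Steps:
O = -7 (O = 4 - 1*11 = 4 - 11 = -7)
(160 + (O - 3)²)/(474 - 413/(-417)) = (160 + (-7 - 3)²)/(474 - 413/(-417)) = (160 + (-10)²)/(474 - 413*(-1/417)) = (160 + 100)/(474 + 413/417) = 260/(198071/417) = 260*(417/198071) = 108420/198071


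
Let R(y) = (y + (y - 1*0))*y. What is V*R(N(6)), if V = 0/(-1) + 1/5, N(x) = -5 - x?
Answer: 242/5 ≈ 48.400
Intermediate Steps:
R(y) = 2*y**2 (R(y) = (y + (y + 0))*y = (y + y)*y = (2*y)*y = 2*y**2)
V = 1/5 (V = 0*(-1) + 1*(1/5) = 0 + 1/5 = 1/5 ≈ 0.20000)
V*R(N(6)) = (2*(-5 - 1*6)**2)/5 = (2*(-5 - 6)**2)/5 = (2*(-11)**2)/5 = (2*121)/5 = (1/5)*242 = 242/5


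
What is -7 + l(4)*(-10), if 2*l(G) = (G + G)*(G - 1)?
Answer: -127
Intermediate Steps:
l(G) = G*(-1 + G) (l(G) = ((G + G)*(G - 1))/2 = ((2*G)*(-1 + G))/2 = (2*G*(-1 + G))/2 = G*(-1 + G))
-7 + l(4)*(-10) = -7 + (4*(-1 + 4))*(-10) = -7 + (4*3)*(-10) = -7 + 12*(-10) = -7 - 120 = -127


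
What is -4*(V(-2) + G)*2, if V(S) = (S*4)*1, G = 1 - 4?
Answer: 88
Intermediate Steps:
G = -3
V(S) = 4*S (V(S) = (4*S)*1 = 4*S)
-4*(V(-2) + G)*2 = -4*(4*(-2) - 3)*2 = -4*(-8 - 3)*2 = -(-44)*2 = -4*(-22) = 88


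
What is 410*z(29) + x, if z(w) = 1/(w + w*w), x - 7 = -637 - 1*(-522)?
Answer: -9355/87 ≈ -107.53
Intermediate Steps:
x = -108 (x = 7 + (-637 - 1*(-522)) = 7 + (-637 + 522) = 7 - 115 = -108)
z(w) = 1/(w + w²)
410*z(29) + x = 410*(1/(29*(1 + 29))) - 108 = 410*((1/29)/30) - 108 = 410*((1/29)*(1/30)) - 108 = 410*(1/870) - 108 = 41/87 - 108 = -9355/87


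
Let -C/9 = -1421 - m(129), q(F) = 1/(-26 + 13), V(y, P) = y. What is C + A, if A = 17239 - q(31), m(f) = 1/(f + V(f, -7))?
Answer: 33571429/1118 ≈ 30028.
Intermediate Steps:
q(F) = -1/13 (q(F) = 1/(-13) = -1/13)
m(f) = 1/(2*f) (m(f) = 1/(f + f) = 1/(2*f))
A = 224108/13 (A = 17239 - 1*(-1/13) = 17239 + 1/13 = 224108/13 ≈ 17239.)
C = 1099857/86 (C = -9*(-1421 - 1/(2*129)) = -9*(-1421 - 1*1/258) = -9*(-1421 - 1/258) = -9*(-366619/258) = 1099857/86 ≈ 12789.)
C + A = 1099857/86 + 224108/13 = 33571429/1118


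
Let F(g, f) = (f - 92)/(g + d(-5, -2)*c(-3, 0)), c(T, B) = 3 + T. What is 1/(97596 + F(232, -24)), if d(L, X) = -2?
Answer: 2/195191 ≈ 1.0246e-5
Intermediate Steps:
F(g, f) = (-92 + f)/g (F(g, f) = (f - 92)/(g - 2*(3 - 3)) = (-92 + f)/(g - 2*0) = (-92 + f)/(g + 0) = (-92 + f)/g)
1/(97596 + F(232, -24)) = 1/(97596 + (-92 - 24)/232) = 1/(97596 + (1/232)*(-116)) = 1/(97596 - ½) = 1/(195191/2) = 2/195191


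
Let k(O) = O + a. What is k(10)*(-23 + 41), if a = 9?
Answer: 342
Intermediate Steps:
k(O) = 9 + O (k(O) = O + 9 = 9 + O)
k(10)*(-23 + 41) = (9 + 10)*(-23 + 41) = 19*18 = 342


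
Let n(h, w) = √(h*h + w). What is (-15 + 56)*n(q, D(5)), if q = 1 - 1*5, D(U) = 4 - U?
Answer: 41*√15 ≈ 158.79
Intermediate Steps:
q = -4 (q = 1 - 5 = -4)
n(h, w) = √(w + h²) (n(h, w) = √(h² + w) = √(w + h²))
(-15 + 56)*n(q, D(5)) = (-15 + 56)*√((4 - 1*5) + (-4)²) = 41*√((4 - 5) + 16) = 41*√(-1 + 16) = 41*√15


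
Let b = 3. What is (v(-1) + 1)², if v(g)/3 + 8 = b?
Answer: 196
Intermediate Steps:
v(g) = -15 (v(g) = -24 + 3*3 = -24 + 9 = -15)
(v(-1) + 1)² = (-15 + 1)² = (-14)² = 196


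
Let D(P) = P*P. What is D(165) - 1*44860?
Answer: -17635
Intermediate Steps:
D(P) = P²
D(165) - 1*44860 = 165² - 1*44860 = 27225 - 44860 = -17635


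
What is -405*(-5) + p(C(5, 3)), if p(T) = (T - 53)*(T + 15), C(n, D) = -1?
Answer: 1269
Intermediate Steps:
p(T) = (-53 + T)*(15 + T)
-405*(-5) + p(C(5, 3)) = -405*(-5) + (-795 + (-1)**2 - 38*(-1)) = 2025 + (-795 + 1 + 38) = 2025 - 756 = 1269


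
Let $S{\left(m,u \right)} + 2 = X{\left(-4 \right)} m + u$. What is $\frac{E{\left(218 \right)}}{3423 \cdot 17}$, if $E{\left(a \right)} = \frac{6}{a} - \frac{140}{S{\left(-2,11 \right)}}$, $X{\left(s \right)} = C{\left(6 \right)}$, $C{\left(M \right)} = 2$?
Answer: $- \frac{3049}{6342819} \approx -0.0004807$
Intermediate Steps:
$X{\left(s \right)} = 2$
$S{\left(m,u \right)} = -2 + u + 2 m$ ($S{\left(m,u \right)} = -2 + \left(2 m + u\right) = -2 + \left(u + 2 m\right) = -2 + u + 2 m$)
$E{\left(a \right)} = -28 + \frac{6}{a}$ ($E{\left(a \right)} = \frac{6}{a} - \frac{140}{-2 + 11 + 2 \left(-2\right)} = \frac{6}{a} - \frac{140}{-2 + 11 - 4} = \frac{6}{a} - \frac{140}{5} = \frac{6}{a} - 28 = -28 + \frac{6}{a}$)
$\frac{E{\left(218 \right)}}{3423 \cdot 17} = \frac{-28 + \frac{6}{218}}{3423 \cdot 17} = \frac{-28 + 6 \cdot \frac{1}{218}}{58191} = \left(-28 + \frac{3}{109}\right) \frac{1}{58191} = \left(- \frac{3049}{109}\right) \frac{1}{58191} = - \frac{3049}{6342819}$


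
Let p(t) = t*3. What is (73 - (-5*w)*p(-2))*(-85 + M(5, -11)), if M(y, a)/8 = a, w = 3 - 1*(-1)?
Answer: 8131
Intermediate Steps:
w = 4 (w = 3 + 1 = 4)
M(y, a) = 8*a
p(t) = 3*t
(73 - (-5*w)*p(-2))*(-85 + M(5, -11)) = (73 - (-5*4)*3*(-2))*(-85 + 8*(-11)) = (73 - (-20)*(-6))*(-85 - 88) = (73 - 1*120)*(-173) = (73 - 120)*(-173) = -47*(-173) = 8131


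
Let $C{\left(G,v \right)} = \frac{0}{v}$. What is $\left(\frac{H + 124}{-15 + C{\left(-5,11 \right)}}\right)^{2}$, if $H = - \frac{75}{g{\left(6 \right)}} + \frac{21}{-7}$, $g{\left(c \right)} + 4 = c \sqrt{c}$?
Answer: $\frac{22897}{360} - \frac{239 \sqrt{6}}{100} \approx 57.748$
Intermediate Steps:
$g{\left(c \right)} = -4 + c^{\frac{3}{2}}$ ($g{\left(c \right)} = -4 + c \sqrt{c} = -4 + c^{\frac{3}{2}}$)
$C{\left(G,v \right)} = 0$
$H = -3 - \frac{75}{-4 + 6 \sqrt{6}}$ ($H = - \frac{75}{-4 + 6^{\frac{3}{2}}} + \frac{21}{-7} = - \frac{75}{-4 + 6 \sqrt{6}} + 21 \left(- \frac{1}{7}\right) = - \frac{75}{-4 + 6 \sqrt{6}} - 3 = -3 - \frac{75}{-4 + 6 \sqrt{6}} \approx -10.011$)
$\left(\frac{H + 124}{-15 + C{\left(-5,11 \right)}}\right)^{2} = \left(\frac{\left(- \frac{9}{2} - \frac{9 \sqrt{6}}{4}\right) + 124}{-15 + 0}\right)^{2} = \left(\frac{\frac{239}{2} - \frac{9 \sqrt{6}}{4}}{-15}\right)^{2} = \left(\left(\frac{239}{2} - \frac{9 \sqrt{6}}{4}\right) \left(- \frac{1}{15}\right)\right)^{2} = \left(- \frac{239}{30} + \frac{3 \sqrt{6}}{20}\right)^{2}$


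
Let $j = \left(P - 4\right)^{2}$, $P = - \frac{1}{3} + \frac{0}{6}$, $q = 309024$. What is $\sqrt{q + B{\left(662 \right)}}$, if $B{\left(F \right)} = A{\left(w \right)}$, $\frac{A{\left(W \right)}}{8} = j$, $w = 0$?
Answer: $\frac{2 \sqrt{695642}}{3} \approx 556.03$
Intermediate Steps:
$P = - \frac{1}{3}$ ($P = \left(-1\right) \frac{1}{3} + 0 \cdot \frac{1}{6} = - \frac{1}{3} + 0 = - \frac{1}{3} \approx -0.33333$)
$j = \frac{169}{9}$ ($j = \left(- \frac{1}{3} - 4\right)^{2} = \left(- \frac{13}{3}\right)^{2} = \frac{169}{9} \approx 18.778$)
$A{\left(W \right)} = \frac{1352}{9}$ ($A{\left(W \right)} = 8 \cdot \frac{169}{9} = \frac{1352}{9}$)
$B{\left(F \right)} = \frac{1352}{9}$
$\sqrt{q + B{\left(662 \right)}} = \sqrt{309024 + \frac{1352}{9}} = \sqrt{\frac{2782568}{9}} = \frac{2 \sqrt{695642}}{3}$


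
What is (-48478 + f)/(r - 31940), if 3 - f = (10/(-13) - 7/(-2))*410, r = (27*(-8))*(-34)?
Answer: 322365/159874 ≈ 2.0164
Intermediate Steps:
r = 7344 (r = -216*(-34) = 7344)
f = -14516/13 (f = 3 - (10/(-13) - 7/(-2))*410 = 3 - (10*(-1/13) - 7*(-½))*410 = 3 - (-10/13 + 7/2)*410 = 3 - 71*410/26 = 3 - 1*14555/13 = 3 - 14555/13 = -14516/13 ≈ -1116.6)
(-48478 + f)/(r - 31940) = (-48478 - 14516/13)/(7344 - 31940) = -644730/13/(-24596) = -644730/13*(-1/24596) = 322365/159874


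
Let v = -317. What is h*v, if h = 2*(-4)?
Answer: 2536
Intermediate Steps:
h = -8
h*v = -8*(-317) = 2536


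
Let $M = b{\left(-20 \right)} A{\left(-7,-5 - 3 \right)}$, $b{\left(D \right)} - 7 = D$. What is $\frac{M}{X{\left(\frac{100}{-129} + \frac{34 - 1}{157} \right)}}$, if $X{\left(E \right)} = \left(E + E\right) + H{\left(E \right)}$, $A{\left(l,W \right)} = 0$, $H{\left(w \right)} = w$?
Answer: $0$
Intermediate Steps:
$b{\left(D \right)} = 7 + D$
$X{\left(E \right)} = 3 E$ ($X{\left(E \right)} = \left(E + E\right) + E = 2 E + E = 3 E$)
$M = 0$ ($M = \left(7 - 20\right) 0 = \left(-13\right) 0 = 0$)
$\frac{M}{X{\left(\frac{100}{-129} + \frac{34 - 1}{157} \right)}} = \frac{0}{3 \left(\frac{100}{-129} + \frac{34 - 1}{157}\right)} = \frac{0}{3 \left(100 \left(- \frac{1}{129}\right) + 33 \cdot \frac{1}{157}\right)} = \frac{0}{3 \left(- \frac{100}{129} + \frac{33}{157}\right)} = \frac{0}{3 \left(- \frac{11443}{20253}\right)} = \frac{0}{- \frac{11443}{6751}} = 0 \left(- \frac{6751}{11443}\right) = 0$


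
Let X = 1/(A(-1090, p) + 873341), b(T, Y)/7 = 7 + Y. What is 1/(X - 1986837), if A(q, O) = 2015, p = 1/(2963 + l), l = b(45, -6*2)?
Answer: -875356/1739189688971 ≈ -5.0331e-7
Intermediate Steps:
b(T, Y) = 49 + 7*Y (b(T, Y) = 7*(7 + Y) = 49 + 7*Y)
l = -35 (l = 49 + 7*(-6*2) = 49 + 7*(-12) = 49 - 84 = -35)
p = 1/2928 (p = 1/(2963 - 35) = 1/2928 ≈ 0.00034153)
X = 1/875356 (X = 1/(2015 + 873341) = 1/875356 ≈ 1.1424e-6)
1/(X - 1986837) = 1/(1/875356 - 1986837) = 1/(-1739189688971/875356) = -875356/1739189688971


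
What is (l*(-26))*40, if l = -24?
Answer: 24960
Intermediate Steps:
(l*(-26))*40 = -24*(-26)*40 = 624*40 = 24960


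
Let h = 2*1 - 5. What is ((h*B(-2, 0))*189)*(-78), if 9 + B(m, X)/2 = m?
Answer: -972972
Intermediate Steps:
B(m, X) = -18 + 2*m
h = -3 (h = 2 - 5 = -3)
((h*B(-2, 0))*189)*(-78) = (-3*(-18 + 2*(-2))*189)*(-78) = (-3*(-18 - 4)*189)*(-78) = (-3*(-22)*189)*(-78) = (66*189)*(-78) = 12474*(-78) = -972972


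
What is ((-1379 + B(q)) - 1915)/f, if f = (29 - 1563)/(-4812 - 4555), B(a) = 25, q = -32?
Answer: -30620723/1534 ≈ -19961.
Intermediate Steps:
f = 1534/9367 (f = -1534/(-9367) = -1534*(-1/9367) = 1534/9367 ≈ 0.16377)
((-1379 + B(q)) - 1915)/f = ((-1379 + 25) - 1915)/(1534/9367) = (-1354 - 1915)*(9367/1534) = -3269*9367/1534 = -30620723/1534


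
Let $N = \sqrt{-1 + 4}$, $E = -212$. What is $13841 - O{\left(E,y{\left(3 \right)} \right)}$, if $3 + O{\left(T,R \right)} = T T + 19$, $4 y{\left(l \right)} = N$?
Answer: $-31119$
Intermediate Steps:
$N = \sqrt{3} \approx 1.732$
$y{\left(l \right)} = \frac{\sqrt{3}}{4}$
$O{\left(T,R \right)} = 16 + T^{2}$ ($O{\left(T,R \right)} = -3 + \left(T T + 19\right) = -3 + \left(T^{2} + 19\right) = -3 + \left(19 + T^{2}\right) = 16 + T^{2}$)
$13841 - O{\left(E,y{\left(3 \right)} \right)} = 13841 - \left(16 + \left(-212\right)^{2}\right) = 13841 - \left(16 + 44944\right) = 13841 - 44960 = -31119$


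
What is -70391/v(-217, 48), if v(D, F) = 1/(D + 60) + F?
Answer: -11051387/7535 ≈ -1466.7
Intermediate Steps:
v(D, F) = F + 1/(60 + D) (v(D, F) = 1/(60 + D) + F = F + 1/(60 + D))
-70391/v(-217, 48) = -70391*(60 - 217)/(1 + 60*48 - 217*48) = -70391*(-157/(1 + 2880 - 10416)) = -70391/((-1/157*(-7535))) = -70391/7535/157 = -70391*157/7535 = -11051387/7535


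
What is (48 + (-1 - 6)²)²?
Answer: 9409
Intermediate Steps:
(48 + (-1 - 6)²)² = (48 + (-7)²)² = (48 + 49)² = 97² = 9409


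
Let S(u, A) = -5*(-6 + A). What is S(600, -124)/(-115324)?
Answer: -325/57662 ≈ -0.0056363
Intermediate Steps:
S(u, A) = 30 - 5*A
S(600, -124)/(-115324) = (30 - 5*(-124))/(-115324) = (30 + 620)*(-1/115324) = 650*(-1/115324) = -325/57662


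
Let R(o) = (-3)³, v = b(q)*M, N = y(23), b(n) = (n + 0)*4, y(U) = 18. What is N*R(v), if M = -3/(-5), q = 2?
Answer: -486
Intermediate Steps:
M = ⅗ (M = -3*(-⅕) = ⅗ ≈ 0.60000)
b(n) = 4*n (b(n) = n*4 = 4*n)
N = 18
v = 24/5 (v = (4*2)*(⅗) = 8*(⅗) = 24/5 ≈ 4.8000)
R(o) = -27
N*R(v) = 18*(-27) = -486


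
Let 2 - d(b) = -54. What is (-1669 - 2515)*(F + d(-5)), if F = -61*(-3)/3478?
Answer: -407837492/1739 ≈ -2.3452e+5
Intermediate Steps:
F = 183/3478 (F = 183*(1/3478) = 183/3478 ≈ 0.052616)
d(b) = 56 (d(b) = 2 - 1*(-54) = 2 + 54 = 56)
(-1669 - 2515)*(F + d(-5)) = (-1669 - 2515)*(183/3478 + 56) = -4184*194951/3478 = -407837492/1739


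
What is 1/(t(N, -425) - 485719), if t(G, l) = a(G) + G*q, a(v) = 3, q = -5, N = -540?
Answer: -1/483016 ≈ -2.0703e-6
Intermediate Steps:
t(G, l) = 3 - 5*G (t(G, l) = 3 + G*(-5) = 3 - 5*G)
1/(t(N, -425) - 485719) = 1/((3 - 5*(-540)) - 485719) = 1/((3 + 2700) - 485719) = 1/(2703 - 485719) = 1/(-483016) = -1/483016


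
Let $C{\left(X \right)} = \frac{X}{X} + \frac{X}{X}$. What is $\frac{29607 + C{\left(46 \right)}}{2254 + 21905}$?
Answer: $\frac{29609}{24159} \approx 1.2256$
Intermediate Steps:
$C{\left(X \right)} = 2$ ($C{\left(X \right)} = 1 + 1 = 2$)
$\frac{29607 + C{\left(46 \right)}}{2254 + 21905} = \frac{29607 + 2}{2254 + 21905} = \frac{29609}{24159}$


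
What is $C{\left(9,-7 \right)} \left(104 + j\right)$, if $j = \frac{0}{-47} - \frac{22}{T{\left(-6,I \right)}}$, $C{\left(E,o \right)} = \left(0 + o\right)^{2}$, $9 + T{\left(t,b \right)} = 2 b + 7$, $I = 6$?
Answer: $\frac{24941}{5} \approx 4988.2$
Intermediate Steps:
$T{\left(t,b \right)} = -2 + 2 b$ ($T{\left(t,b \right)} = -9 + \left(2 b + 7\right) = -9 + \left(7 + 2 b\right) = -2 + 2 b$)
$C{\left(E,o \right)} = o^{2}$
$j = - \frac{11}{5}$ ($j = \frac{0}{-47} - \frac{22}{-2 + 2 \cdot 6} = 0 \left(- \frac{1}{47}\right) - \frac{22}{-2 + 12} = 0 - \frac{22}{10} = 0 - \frac{11}{5} = - \frac{11}{5} \approx -2.2$)
$C{\left(9,-7 \right)} \left(104 + j\right) = \left(-7\right)^{2} \left(104 - \frac{11}{5}\right) = 49 \cdot \frac{509}{5} = \frac{24941}{5}$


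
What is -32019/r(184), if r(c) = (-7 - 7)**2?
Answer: -32019/196 ≈ -163.36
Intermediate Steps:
r(c) = 196 (r(c) = (-14)**2 = 196)
-32019/r(184) = -32019/196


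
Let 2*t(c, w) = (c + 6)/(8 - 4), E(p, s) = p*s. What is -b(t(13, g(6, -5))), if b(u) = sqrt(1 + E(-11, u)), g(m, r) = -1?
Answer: -I*sqrt(402)/4 ≈ -5.0125*I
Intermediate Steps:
t(c, w) = 3/4 + c/8 (t(c, w) = ((c + 6)/(8 - 4))/2 = ((6 + c)/4)/2 = ((6 + c)*(1/4))/2 = (3/2 + c/4)/2 = 3/4 + c/8)
b(u) = sqrt(1 - 11*u)
-b(t(13, g(6, -5))) = -sqrt(1 - 11*(3/4 + (1/8)*13)) = -sqrt(1 - 11*(3/4 + 13/8)) = -sqrt(1 - 11*19/8) = -sqrt(1 - 209/8) = -sqrt(-201/8) = -I*sqrt(402)/4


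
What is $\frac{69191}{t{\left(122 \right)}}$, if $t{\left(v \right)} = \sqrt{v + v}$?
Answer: $\frac{69191 \sqrt{61}}{122} \approx 4429.5$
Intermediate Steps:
$t{\left(v \right)} = \sqrt{2} \sqrt{v}$ ($t{\left(v \right)} = \sqrt{2 v} = \sqrt{2} \sqrt{v}$)
$\frac{69191}{t{\left(122 \right)}} = \frac{69191}{\sqrt{2} \sqrt{122}} = \frac{69191}{2 \sqrt{61}} = 69191 \frac{\sqrt{61}}{122} = \frac{69191 \sqrt{61}}{122}$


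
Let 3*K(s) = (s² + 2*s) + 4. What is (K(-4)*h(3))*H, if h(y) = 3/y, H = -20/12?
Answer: -20/3 ≈ -6.6667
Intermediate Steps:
H = -5/3 (H = -20*1/12 = -5/3 ≈ -1.6667)
K(s) = 4/3 + s²/3 + 2*s/3 (K(s) = ((s² + 2*s) + 4)/3 = (4 + s² + 2*s)/3 = 4/3 + s²/3 + 2*s/3)
(K(-4)*h(3))*H = ((4/3 + (⅓)*(-4)² + (⅔)*(-4))*(3/3))*(-5/3) = ((4/3 + (⅓)*16 - 8/3)*(3*(⅓)))*(-5/3) = ((4/3 + 16/3 - 8/3)*1)*(-5/3) = (4*1)*(-5/3) = 4*(-5/3) = -20/3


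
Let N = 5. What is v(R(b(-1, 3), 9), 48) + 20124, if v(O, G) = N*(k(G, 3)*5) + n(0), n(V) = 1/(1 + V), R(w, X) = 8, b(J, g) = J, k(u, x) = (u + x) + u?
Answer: 22600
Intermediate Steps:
k(u, x) = x + 2*u
v(O, G) = 76 + 50*G (v(O, G) = 5*((3 + 2*G)*5) + 1/(1 + 0) = 5*(15 + 10*G) + 1/1 = (75 + 50*G) + 1 = 76 + 50*G)
v(R(b(-1, 3), 9), 48) + 20124 = (76 + 50*48) + 20124 = (76 + 2400) + 20124 = 2476 + 20124 = 22600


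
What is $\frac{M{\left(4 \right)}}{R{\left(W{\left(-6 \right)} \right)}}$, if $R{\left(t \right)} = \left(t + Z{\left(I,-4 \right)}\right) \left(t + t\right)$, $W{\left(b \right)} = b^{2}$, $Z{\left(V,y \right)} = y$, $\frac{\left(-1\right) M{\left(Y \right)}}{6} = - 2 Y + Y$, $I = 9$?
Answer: $\frac{1}{96} \approx 0.010417$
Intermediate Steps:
$M{\left(Y \right)} = 6 Y$ ($M{\left(Y \right)} = - 6 \left(- 2 Y + Y\right) = - 6 \left(- Y\right) = 6 Y$)
$R{\left(t \right)} = 2 t \left(-4 + t\right)$ ($R{\left(t \right)} = \left(t - 4\right) \left(t + t\right) = \left(-4 + t\right) 2 t = 2 t \left(-4 + t\right)$)
$\frac{M{\left(4 \right)}}{R{\left(W{\left(-6 \right)} \right)}} = \frac{6 \cdot 4}{2 \left(-6\right)^{2} \left(-4 + \left(-6\right)^{2}\right)} = \frac{24}{2 \cdot 36 \left(-4 + 36\right)} = \frac{24}{2 \cdot 36 \cdot 32} = \frac{24}{2304} = 24 \cdot \frac{1}{2304} = \frac{1}{96}$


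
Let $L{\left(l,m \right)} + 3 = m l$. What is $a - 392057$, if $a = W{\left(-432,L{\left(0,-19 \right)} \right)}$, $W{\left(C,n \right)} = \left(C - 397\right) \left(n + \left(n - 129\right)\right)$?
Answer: $-280142$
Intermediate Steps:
$L{\left(l,m \right)} = -3 + l m$ ($L{\left(l,m \right)} = -3 + m l = -3 + l m$)
$W{\left(C,n \right)} = \left(-397 + C\right) \left(-129 + 2 n\right)$ ($W{\left(C,n \right)} = \left(-397 + C\right) \left(n + \left(-129 + n\right)\right) = \left(-397 + C\right) \left(-129 + 2 n\right)$)
$a = 111915$ ($a = 51213 - 794 \left(-3 + 0 \left(-19\right)\right) - -55728 + 2 \left(-432\right) \left(-3 + 0 \left(-19\right)\right) = 51213 - 794 \left(-3 + 0\right) + 55728 + 2 \left(-432\right) \left(-3 + 0\right) = 51213 - -2382 + 55728 + 2 \left(-432\right) \left(-3\right) = 51213 + 2382 + 55728 + 2592 = 111915$)
$a - 392057 = 111915 - 392057 = -280142$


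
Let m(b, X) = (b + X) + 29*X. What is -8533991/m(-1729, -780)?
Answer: 8533991/25129 ≈ 339.61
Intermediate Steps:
m(b, X) = b + 30*X (m(b, X) = (X + b) + 29*X = b + 30*X)
-8533991/m(-1729, -780) = -8533991/(-1729 + 30*(-780)) = -8533991/(-1729 - 23400) = -8533991/(-25129) = -8533991*(-1/25129) = 8533991/25129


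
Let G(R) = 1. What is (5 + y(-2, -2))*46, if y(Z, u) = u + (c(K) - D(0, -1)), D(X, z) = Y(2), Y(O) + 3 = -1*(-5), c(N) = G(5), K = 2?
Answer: 92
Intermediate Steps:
c(N) = 1
Y(O) = 2 (Y(O) = -3 - 1*(-5) = -3 + 5 = 2)
D(X, z) = 2
y(Z, u) = -1 + u (y(Z, u) = u + (1 - 1*2) = u + (1 - 2) = u - 1 = -1 + u)
(5 + y(-2, -2))*46 = (5 + (-1 - 2))*46 = (5 - 3)*46 = 2*46 = 92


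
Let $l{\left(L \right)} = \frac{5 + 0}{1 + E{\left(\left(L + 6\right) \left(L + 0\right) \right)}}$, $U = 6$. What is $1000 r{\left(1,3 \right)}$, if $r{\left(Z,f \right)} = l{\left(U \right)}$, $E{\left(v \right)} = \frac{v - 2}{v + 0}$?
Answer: $\frac{180000}{71} \approx 2535.2$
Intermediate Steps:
$E{\left(v \right)} = \frac{-2 + v}{v}$
$l{\left(L \right)} = \frac{5}{1 + \frac{-2 + L \left(6 + L\right)}{L \left(6 + L\right)}}$ ($l{\left(L \right)} = \frac{5 + 0}{1 + \frac{-2 + \left(L + 6\right) \left(L + 0\right)}{\left(L + 6\right) \left(L + 0\right)}} = \frac{5}{1 + \frac{-2 + \left(6 + L\right) L}{\left(6 + L\right) L}} = \frac{5}{1 + \frac{-2 + L \left(6 + L\right)}{L \left(6 + L\right)}}$)
$r{\left(Z,f \right)} = \frac{180}{71}$ ($r{\left(Z,f \right)} = \frac{5}{2} \cdot 6 \frac{1}{-1 + 6 \left(6 + 6\right)} \left(6 + 6\right) = \frac{5}{2} \cdot 6 \frac{1}{-1 + 6 \cdot 12} \cdot 12 = \frac{5}{2} \cdot 6 \frac{1}{-1 + 72} \cdot 12 = \frac{5}{2} \cdot 6 \cdot \frac{1}{71} \cdot 12 = \frac{180}{71}$)
$1000 r{\left(1,3 \right)} = 1000 \cdot \frac{180}{71} = \frac{180000}{71}$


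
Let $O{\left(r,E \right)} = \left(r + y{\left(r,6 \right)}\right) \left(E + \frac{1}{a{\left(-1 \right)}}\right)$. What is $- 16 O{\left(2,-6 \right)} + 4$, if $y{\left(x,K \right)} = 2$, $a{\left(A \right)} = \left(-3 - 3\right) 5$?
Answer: $\frac{5852}{15} \approx 390.13$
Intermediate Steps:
$a{\left(A \right)} = -30$ ($a{\left(A \right)} = \left(-6\right) 5 = -30$)
$O{\left(r,E \right)} = \left(2 + r\right) \left(- \frac{1}{30} + E\right)$ ($O{\left(r,E \right)} = \left(r + 2\right) \left(E + \frac{1}{-30}\right) = \left(2 + r\right) \left(E - \frac{1}{30}\right) = \left(2 + r\right) \left(- \frac{1}{30} + E\right)$)
$- 16 O{\left(2,-6 \right)} + 4 = - 16 \left(- \frac{1}{15} - \frac{1}{15} - 6 \left(2 + 2\right)\right) + 4 = - 16 \left(- \frac{1}{15} - \frac{1}{15} - 24\right) + 4 = \left(-16\right) \left(- \frac{362}{15}\right) + 4 = \frac{5792}{15} + 4 = \frac{5852}{15}$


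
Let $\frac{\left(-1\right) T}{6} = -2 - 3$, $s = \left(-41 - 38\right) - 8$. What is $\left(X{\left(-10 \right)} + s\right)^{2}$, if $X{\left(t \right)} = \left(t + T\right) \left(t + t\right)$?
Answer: $237169$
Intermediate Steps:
$s = -87$ ($s = -79 - 8 = -87$)
$T = 30$ ($T = - 6 \left(-2 - 3\right) = \left(-6\right) \left(-5\right) = 30$)
$X{\left(t \right)} = 2 t \left(30 + t\right)$ ($X{\left(t \right)} = \left(t + 30\right) \left(t + t\right) = \left(30 + t\right) 2 t = 2 t \left(30 + t\right)$)
$\left(X{\left(-10 \right)} + s\right)^{2} = \left(2 \left(-10\right) \left(30 - 10\right) - 87\right)^{2} = \left(2 \left(-10\right) 20 - 87\right)^{2} = \left(-400 - 87\right)^{2} = \left(-487\right)^{2} = 237169$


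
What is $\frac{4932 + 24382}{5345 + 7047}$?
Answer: $\frac{14657}{6196} \approx 2.3656$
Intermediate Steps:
$\frac{4932 + 24382}{5345 + 7047} = \frac{29314}{12392} = 29314 \cdot \frac{1}{12392} = \frac{14657}{6196}$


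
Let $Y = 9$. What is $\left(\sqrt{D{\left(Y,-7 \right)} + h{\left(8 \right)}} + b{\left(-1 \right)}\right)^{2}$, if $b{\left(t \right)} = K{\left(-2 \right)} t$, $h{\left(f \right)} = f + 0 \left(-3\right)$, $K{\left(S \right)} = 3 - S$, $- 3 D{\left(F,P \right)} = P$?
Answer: $\frac{\left(15 - \sqrt{93}\right)^{2}}{9} \approx 3.1878$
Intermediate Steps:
$D{\left(F,P \right)} = - \frac{P}{3}$
$h{\left(f \right)} = f$ ($h{\left(f \right)} = f + 0 = f$)
$b{\left(t \right)} = 5 t$ ($b{\left(t \right)} = \left(3 - -2\right) t = \left(3 + 2\right) t = 5 t$)
$\left(\sqrt{D{\left(Y,-7 \right)} + h{\left(8 \right)}} + b{\left(-1 \right)}\right)^{2} = \left(\sqrt{\left(- \frac{1}{3}\right) \left(-7\right) + 8} + 5 \left(-1\right)\right)^{2} = \left(\sqrt{\frac{7}{3} + 8} - 5\right)^{2} = \left(\sqrt{\frac{31}{3}} - 5\right)^{2} = \left(\frac{\sqrt{93}}{3} - 5\right)^{2} = \left(-5 + \frac{\sqrt{93}}{3}\right)^{2}$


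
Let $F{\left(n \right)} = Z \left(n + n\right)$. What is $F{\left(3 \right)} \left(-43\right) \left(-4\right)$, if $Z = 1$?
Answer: $1032$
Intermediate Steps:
$F{\left(n \right)} = 2 n$ ($F{\left(n \right)} = 1 \left(n + n\right) = 1 \cdot 2 n = 2 n$)
$F{\left(3 \right)} \left(-43\right) \left(-4\right) = 2 \cdot 3 \left(-43\right) \left(-4\right) = 6 \left(-43\right) \left(-4\right) = \left(-258\right) \left(-4\right) = 1032$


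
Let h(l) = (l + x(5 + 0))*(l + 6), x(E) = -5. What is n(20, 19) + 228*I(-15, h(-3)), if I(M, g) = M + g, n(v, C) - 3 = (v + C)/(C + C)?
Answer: -337743/38 ≈ -8888.0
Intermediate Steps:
n(v, C) = 3 + (C + v)/(2*C) (n(v, C) = 3 + (v + C)/(C + C) = 3 + (C + v)/((2*C)) = 3 + (C + v)*(1/(2*C)) = 3 + (C + v)/(2*C))
h(l) = (-5 + l)*(6 + l) (h(l) = (l - 5)*(l + 6) = (-5 + l)*(6 + l))
n(20, 19) + 228*I(-15, h(-3)) = (1/2)*(20 + 7*19)/19 + 228*(-15 + (-30 - 3 + (-3)**2)) = (1/2)*(1/19)*(20 + 133) + 228*(-15 + (-30 - 3 + 9)) = (1/2)*(1/19)*153 + 228*(-15 - 24) = 153/38 + 228*(-39) = 153/38 - 8892 = -337743/38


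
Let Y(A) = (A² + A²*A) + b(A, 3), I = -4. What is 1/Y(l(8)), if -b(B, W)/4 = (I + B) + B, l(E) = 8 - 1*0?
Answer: 1/528 ≈ 0.0018939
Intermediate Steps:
l(E) = 8 (l(E) = 8 + 0 = 8)
b(B, W) = 16 - 8*B (b(B, W) = -4*((-4 + B) + B) = -4*(-4 + 2*B) = 16 - 8*B)
Y(A) = 16 + A² + A³ - 8*A (Y(A) = (A² + A²*A) + (16 - 8*A) = (A² + A³) + (16 - 8*A) = 16 + A² + A³ - 8*A)
1/Y(l(8)) = 1/(16 + 8² + 8³ - 8*8) = 1/(16 + 64 + 512 - 64) = 1/528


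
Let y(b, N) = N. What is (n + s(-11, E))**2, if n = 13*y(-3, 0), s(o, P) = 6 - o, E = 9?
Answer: 289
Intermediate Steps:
n = 0 (n = 13*0 = 0)
(n + s(-11, E))**2 = (0 + (6 - 1*(-11)))**2 = (0 + (6 + 11))**2 = (0 + 17)**2 = 17**2 = 289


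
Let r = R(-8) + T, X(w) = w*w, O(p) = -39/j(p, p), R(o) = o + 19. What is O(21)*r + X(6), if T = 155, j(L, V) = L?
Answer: -1906/7 ≈ -272.29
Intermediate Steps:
R(o) = 19 + o
O(p) = -39/p
X(w) = w²
r = 166 (r = (19 - 8) + 155 = 11 + 155 = 166)
O(21)*r + X(6) = -39/21*166 + 6² = -39*1/21*166 + 36 = -13/7*166 + 36 = -2158/7 + 36 = -1906/7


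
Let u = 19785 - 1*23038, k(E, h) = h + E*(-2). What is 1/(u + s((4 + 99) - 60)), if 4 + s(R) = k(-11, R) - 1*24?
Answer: -1/3216 ≈ -0.00031095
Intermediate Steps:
k(E, h) = h - 2*E
s(R) = -6 + R (s(R) = -4 + ((R - 2*(-11)) - 1*24) = -4 + ((R + 22) - 24) = -4 + ((22 + R) - 24) = -4 + (-2 + R) = -6 + R)
u = -3253 (u = 19785 - 23038 = -3253)
1/(u + s((4 + 99) - 60)) = 1/(-3253 + (-6 + ((4 + 99) - 60))) = 1/(-3253 + (-6 + (103 - 60))) = 1/(-3253 + (-6 + 43)) = 1/(-3253 + 37) = 1/(-3216) = -1/3216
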